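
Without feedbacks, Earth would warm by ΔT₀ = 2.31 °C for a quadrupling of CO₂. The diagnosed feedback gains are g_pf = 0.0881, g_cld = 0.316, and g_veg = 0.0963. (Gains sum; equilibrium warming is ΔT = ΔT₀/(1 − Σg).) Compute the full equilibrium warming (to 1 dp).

Total gain g = 0.0881 + 0.316 + 0.0963 = 0.5004.
Amplification A = 1/(1 − 0.5004) = 2.002.
ΔT = 2.31 × 2.002 = 4.6 °C.

4.6 °C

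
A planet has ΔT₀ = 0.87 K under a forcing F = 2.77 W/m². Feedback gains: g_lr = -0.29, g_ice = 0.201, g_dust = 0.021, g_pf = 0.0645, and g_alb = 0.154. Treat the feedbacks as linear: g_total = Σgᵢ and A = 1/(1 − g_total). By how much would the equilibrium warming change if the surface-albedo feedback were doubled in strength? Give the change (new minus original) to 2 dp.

Original: g = 0.1505, ΔT = 0.87/(1−0.1505) = 1.0241 K.
With doubled surface-albedo: g' = 0.3045, ΔT' = 0.87/(1−0.3045) = 1.2509 K.
Change = 1.2509 − 1.0241 = 0.23 K.

0.23 K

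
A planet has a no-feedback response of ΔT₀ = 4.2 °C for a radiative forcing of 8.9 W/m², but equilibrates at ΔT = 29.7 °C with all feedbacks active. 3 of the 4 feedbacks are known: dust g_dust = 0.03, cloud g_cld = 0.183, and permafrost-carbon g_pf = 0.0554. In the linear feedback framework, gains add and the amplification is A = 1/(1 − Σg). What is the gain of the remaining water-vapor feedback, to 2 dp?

Amplification A = ΔT/ΔT₀ = 29.7/4.2 = 7.071.
Total gain g = 1 − 1/A = 1 − 1/7.071 = 0.8586.
Known gains sum to 0.03 + 0.183 + 0.0554 = 0.2684.
g_wv = 0.8586 − 0.2684 = 0.59.

0.59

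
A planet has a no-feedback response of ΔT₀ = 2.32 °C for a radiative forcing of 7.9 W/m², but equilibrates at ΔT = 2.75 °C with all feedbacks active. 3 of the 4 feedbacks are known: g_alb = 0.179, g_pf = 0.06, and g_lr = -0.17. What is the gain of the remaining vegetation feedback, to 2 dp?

Amplification A = ΔT/ΔT₀ = 2.75/2.32 = 1.185.
Total gain g = 1 − 1/A = 1 − 1/1.185 = 0.1561.
Known gains sum to 0.179 + 0.06 − 0.17 = 0.069.
g_veg = 0.1561 − 0.069 = 0.09.

0.09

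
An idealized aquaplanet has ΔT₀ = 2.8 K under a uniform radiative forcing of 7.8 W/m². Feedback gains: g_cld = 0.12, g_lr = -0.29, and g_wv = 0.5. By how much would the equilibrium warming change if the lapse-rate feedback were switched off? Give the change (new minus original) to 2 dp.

3.19 K

Original: g = 0.33, ΔT = 2.8/(1−0.33) = 4.1791 K.
Without lapse-rate: g' = 0.62, ΔT' = 2.8/(1−0.62) = 7.3684 K.
Change = 7.3684 − 4.1791 = 3.19 K.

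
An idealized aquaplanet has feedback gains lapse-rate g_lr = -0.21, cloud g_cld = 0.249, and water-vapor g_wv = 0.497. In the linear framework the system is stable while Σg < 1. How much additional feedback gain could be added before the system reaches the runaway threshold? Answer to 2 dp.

0.46

Current total gain = -0.21 + 0.249 + 0.497 = 0.536.
Margin to runaway = 1 − 0.536 = 0.46.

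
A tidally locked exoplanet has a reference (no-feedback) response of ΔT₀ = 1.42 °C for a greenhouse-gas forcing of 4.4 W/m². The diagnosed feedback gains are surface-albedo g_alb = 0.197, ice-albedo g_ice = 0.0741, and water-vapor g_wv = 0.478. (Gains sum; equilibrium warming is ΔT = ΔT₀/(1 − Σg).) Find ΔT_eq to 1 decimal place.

5.7 °C

Total gain g = 0.197 + 0.0741 + 0.478 = 0.7491.
Amplification A = 1/(1 − 0.7491) = 3.986.
ΔT = 1.42 × 3.986 = 5.7 °C.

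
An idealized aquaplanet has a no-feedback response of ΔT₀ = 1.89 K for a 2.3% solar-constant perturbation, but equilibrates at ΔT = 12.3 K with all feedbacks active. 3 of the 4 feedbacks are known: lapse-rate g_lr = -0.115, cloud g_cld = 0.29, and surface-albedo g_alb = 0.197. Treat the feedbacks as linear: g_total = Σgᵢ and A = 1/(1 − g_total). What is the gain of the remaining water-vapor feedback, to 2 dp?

Amplification A = ΔT/ΔT₀ = 12.3/1.89 = 6.508.
Total gain g = 1 − 1/A = 1 − 1/6.508 = 0.8463.
Known gains sum to -0.115 + 0.29 + 0.197 = 0.372.
g_wv = 0.8463 − 0.372 = 0.47.

0.47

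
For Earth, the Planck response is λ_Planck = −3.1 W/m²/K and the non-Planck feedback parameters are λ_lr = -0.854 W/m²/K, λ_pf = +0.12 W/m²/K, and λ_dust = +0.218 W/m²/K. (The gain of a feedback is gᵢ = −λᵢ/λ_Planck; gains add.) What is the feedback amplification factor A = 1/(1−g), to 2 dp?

0.86

Convert to gains: g_lr = -0.854/3.1 = -0.2755; g_pf = 0.12/3.1 = 0.03871; g_dust = 0.218/3.1 = 0.07032.
Total gain g = -0.16647.
A = 1/(1 + 0.16647) = 0.86.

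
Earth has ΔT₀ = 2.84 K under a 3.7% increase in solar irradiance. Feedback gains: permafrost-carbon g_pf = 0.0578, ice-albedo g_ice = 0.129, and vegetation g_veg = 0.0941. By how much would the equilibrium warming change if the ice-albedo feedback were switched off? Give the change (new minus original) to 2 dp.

-0.60 K

Original: g = 0.2809, ΔT = 2.84/(1−0.2809) = 3.9494 K.
Without ice-albedo: g' = 0.1519, ΔT' = 2.84/(1−0.1519) = 3.3487 K.
Change = 3.3487 − 3.9494 = -0.60 K.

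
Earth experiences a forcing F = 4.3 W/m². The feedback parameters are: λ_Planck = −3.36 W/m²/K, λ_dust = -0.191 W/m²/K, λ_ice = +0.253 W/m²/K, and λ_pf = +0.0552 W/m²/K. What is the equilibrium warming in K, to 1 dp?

1.3 K

Net feedback parameter λ = (−3.36) + (-0.191) + (+0.253) + (+0.0552) = -3.2428 W/m²/K.
ΔT = −F/λ = −4.3/(-3.2428) = 1.3 K.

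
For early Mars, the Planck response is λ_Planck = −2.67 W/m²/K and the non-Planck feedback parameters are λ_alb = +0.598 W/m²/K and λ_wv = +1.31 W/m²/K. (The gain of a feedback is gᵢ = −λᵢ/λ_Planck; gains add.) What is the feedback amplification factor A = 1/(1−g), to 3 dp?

Convert to gains: g_alb = 0.598/2.67 = 0.224; g_wv = 1.31/2.67 = 0.4906.
Total gain g = 0.7146.
A = 1/(1 − 0.7146) = 3.504.

3.504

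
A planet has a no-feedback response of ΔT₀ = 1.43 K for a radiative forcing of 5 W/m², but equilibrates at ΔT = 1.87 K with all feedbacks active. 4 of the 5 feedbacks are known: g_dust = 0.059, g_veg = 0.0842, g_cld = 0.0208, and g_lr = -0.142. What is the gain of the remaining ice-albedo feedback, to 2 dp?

0.21

Amplification A = ΔT/ΔT₀ = 1.87/1.43 = 1.308.
Total gain g = 1 − 1/A = 1 − 1/1.308 = 0.2355.
Known gains sum to 0.059 + 0.0842 + 0.0208 − 0.142 = 0.022.
g_ice = 0.2355 − 0.022 = 0.21.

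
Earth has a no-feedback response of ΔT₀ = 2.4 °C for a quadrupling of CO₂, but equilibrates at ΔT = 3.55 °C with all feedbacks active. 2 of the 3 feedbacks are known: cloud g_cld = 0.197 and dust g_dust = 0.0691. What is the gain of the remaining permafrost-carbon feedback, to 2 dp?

0.06

Amplification A = ΔT/ΔT₀ = 3.55/2.4 = 1.479.
Total gain g = 1 − 1/A = 1 − 1/1.479 = 0.3239.
Known gains sum to 0.197 + 0.0691 = 0.2661.
g_pf = 0.3239 − 0.2661 = 0.06.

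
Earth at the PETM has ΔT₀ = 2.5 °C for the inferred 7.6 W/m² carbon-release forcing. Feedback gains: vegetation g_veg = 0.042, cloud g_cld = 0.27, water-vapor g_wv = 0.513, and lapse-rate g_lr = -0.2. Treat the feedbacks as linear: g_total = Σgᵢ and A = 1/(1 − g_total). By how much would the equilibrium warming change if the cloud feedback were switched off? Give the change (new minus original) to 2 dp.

Original: g = 0.625, ΔT = 2.5/(1−0.625) = 6.6667 °C.
Without cloud: g' = 0.355, ΔT' = 2.5/(1−0.355) = 3.8760 °C.
Change = 3.8760 − 6.6667 = -2.79 °C.

-2.79 °C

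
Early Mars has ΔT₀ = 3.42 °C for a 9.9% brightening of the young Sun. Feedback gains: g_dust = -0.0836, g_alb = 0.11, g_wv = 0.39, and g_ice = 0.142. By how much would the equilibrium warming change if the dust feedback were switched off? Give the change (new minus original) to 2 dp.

Original: g = 0.5584, ΔT = 3.42/(1−0.5584) = 7.7446 °C.
Without dust: g' = 0.642, ΔT' = 3.42/(1−0.642) = 9.5531 °C.
Change = 9.5531 − 7.7446 = 1.81 °C.

1.81 °C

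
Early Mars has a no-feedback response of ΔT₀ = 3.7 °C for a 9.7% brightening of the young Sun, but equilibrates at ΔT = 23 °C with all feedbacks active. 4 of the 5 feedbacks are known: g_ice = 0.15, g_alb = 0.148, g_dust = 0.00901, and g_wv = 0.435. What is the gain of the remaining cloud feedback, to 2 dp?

0.10

Amplification A = ΔT/ΔT₀ = 23/3.7 = 6.216.
Total gain g = 1 − 1/A = 1 − 1/6.216 = 0.8391.
Known gains sum to 0.15 + 0.148 + 0.00901 + 0.435 = 0.74201.
g_cld = 0.8391 − 0.74201 = 0.10.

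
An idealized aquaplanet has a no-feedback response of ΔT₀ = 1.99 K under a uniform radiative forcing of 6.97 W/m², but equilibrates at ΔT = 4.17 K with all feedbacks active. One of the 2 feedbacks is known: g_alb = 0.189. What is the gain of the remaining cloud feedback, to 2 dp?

0.33

Amplification A = ΔT/ΔT₀ = 4.17/1.99 = 2.095.
Total gain g = 1 − 1/A = 1 − 1/2.095 = 0.5227.
The known gain is 0.189.
g_cld = 0.5227 − 0.189 = 0.33.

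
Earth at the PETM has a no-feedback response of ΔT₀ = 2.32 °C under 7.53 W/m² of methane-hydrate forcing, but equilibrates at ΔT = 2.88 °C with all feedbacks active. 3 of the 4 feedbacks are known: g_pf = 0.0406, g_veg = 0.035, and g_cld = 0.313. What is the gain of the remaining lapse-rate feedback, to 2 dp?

-0.19

Amplification A = ΔT/ΔT₀ = 2.88/2.32 = 1.241.
Total gain g = 1 − 1/A = 1 − 1/1.241 = 0.1942.
Known gains sum to 0.0406 + 0.035 + 0.313 = 0.3886.
g_lr = 0.1942 − 0.3886 = -0.19.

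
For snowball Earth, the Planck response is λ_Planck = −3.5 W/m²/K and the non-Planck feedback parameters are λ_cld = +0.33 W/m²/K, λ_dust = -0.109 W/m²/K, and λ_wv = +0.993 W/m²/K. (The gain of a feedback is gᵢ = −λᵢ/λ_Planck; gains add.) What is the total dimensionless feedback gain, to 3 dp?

Convert to gains: g_cld = 0.33/3.5 = 0.09429; g_dust = -0.109/3.5 = -0.03114; g_wv = 0.993/3.5 = 0.2837.
Total gain g = 0.34685.

0.347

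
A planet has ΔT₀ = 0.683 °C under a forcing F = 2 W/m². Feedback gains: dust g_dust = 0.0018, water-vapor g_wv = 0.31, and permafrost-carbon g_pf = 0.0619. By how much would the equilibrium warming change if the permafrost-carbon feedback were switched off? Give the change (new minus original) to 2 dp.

-0.10 °C

Original: g = 0.3737, ΔT = 0.683/(1−0.3737) = 1.0905 °C.
Without permafrost-carbon: g' = 0.3118, ΔT' = 0.683/(1−0.3118) = 0.9924 °C.
Change = 0.9924 − 1.0905 = -0.10 °C.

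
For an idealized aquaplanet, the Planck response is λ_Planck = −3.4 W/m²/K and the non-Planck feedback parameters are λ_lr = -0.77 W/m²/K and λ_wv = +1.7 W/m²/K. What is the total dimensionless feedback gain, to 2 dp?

Convert to gains: g_lr = -0.77/3.4 = -0.2265; g_wv = 1.7/3.4 = 0.5.
Total gain g = 0.2735.

0.27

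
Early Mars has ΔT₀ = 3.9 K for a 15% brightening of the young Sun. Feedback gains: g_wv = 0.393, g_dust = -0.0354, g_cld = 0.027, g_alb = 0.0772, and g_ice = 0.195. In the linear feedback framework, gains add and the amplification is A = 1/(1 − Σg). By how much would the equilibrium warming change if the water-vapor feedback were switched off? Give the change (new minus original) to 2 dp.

-6.07 K

Original: g = 0.6568, ΔT = 3.9/(1−0.6568) = 11.3636 K.
Without water-vapor: g' = 0.2638, ΔT' = 3.9/(1−0.2638) = 5.2975 K.
Change = 5.2975 − 11.3636 = -6.07 K.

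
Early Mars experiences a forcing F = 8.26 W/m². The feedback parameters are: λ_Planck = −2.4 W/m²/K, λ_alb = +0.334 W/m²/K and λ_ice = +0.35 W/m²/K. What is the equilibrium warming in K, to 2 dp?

Net feedback parameter λ = (−2.4) + (+0.334) + (+0.35) = -1.716 W/m²/K.
ΔT = −F/λ = −8.26/(-1.716) = 4.81 K.

4.81 K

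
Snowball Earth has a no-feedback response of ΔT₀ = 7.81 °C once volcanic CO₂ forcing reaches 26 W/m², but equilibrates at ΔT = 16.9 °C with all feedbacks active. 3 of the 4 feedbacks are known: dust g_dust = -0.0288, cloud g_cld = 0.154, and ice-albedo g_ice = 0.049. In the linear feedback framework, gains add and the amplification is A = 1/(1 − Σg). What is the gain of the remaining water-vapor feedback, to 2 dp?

Amplification A = ΔT/ΔT₀ = 16.9/7.81 = 2.164.
Total gain g = 1 − 1/A = 1 − 1/2.164 = 0.5379.
Known gains sum to -0.0288 + 0.154 + 0.049 = 0.1742.
g_wv = 0.5379 − 0.1742 = 0.36.

0.36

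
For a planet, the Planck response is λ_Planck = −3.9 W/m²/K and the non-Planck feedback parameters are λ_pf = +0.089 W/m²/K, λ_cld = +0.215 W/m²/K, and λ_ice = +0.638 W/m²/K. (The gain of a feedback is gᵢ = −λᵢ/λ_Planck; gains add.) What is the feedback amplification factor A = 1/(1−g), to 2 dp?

Convert to gains: g_pf = 0.089/3.9 = 0.02282; g_cld = 0.215/3.9 = 0.05513; g_ice = 0.638/3.9 = 0.1636.
Total gain g = 0.24155.
A = 1/(1 − 0.24155) = 1.32.

1.32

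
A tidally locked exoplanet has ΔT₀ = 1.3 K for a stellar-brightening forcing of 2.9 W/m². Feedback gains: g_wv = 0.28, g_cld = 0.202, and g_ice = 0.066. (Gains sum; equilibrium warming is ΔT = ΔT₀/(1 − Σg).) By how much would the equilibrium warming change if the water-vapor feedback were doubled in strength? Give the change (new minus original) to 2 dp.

4.68 K

Original: g = 0.548, ΔT = 1.3/(1−0.548) = 2.8761 K.
With doubled water-vapor: g' = 0.828, ΔT' = 1.3/(1−0.828) = 7.5581 K.
Change = 7.5581 − 2.8761 = 4.68 K.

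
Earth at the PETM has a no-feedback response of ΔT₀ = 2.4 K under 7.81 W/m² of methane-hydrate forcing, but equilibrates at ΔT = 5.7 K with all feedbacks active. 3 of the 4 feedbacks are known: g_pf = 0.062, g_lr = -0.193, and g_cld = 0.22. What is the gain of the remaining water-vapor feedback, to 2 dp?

Amplification A = ΔT/ΔT₀ = 5.7/2.4 = 2.375.
Total gain g = 1 − 1/A = 1 − 1/2.375 = 0.5789.
Known gains sum to 0.062 − 0.193 + 0.22 = 0.089.
g_wv = 0.5789 − 0.089 = 0.49.

0.49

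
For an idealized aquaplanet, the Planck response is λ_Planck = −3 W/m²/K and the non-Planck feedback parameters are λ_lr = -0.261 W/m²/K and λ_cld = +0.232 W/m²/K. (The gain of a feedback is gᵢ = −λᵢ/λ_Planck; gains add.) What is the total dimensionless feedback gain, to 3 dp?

Convert to gains: g_lr = -0.261/3 = -0.087; g_cld = 0.232/3 = 0.07733.
Total gain g = -0.00967.

-0.010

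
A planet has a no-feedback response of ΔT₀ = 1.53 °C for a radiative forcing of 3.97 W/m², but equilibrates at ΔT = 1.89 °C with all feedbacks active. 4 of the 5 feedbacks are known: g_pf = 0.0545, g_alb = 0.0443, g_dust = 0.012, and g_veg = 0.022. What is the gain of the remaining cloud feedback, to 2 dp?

Amplification A = ΔT/ΔT₀ = 1.89/1.53 = 1.235.
Total gain g = 1 − 1/A = 1 − 1/1.235 = 0.1903.
Known gains sum to 0.0545 + 0.0443 + 0.012 + 0.022 = 0.1328.
g_cld = 0.1903 − 0.1328 = 0.06.

0.06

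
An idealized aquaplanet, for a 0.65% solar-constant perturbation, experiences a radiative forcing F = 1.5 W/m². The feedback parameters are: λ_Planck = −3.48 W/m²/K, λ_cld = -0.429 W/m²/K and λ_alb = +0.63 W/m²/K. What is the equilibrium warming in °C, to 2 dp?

Net feedback parameter λ = (−3.48) + (-0.429) + (+0.63) = -3.279 W/m²/K.
ΔT = −F/λ = −1.5/(-3.279) = 0.46 °C.

0.46 °C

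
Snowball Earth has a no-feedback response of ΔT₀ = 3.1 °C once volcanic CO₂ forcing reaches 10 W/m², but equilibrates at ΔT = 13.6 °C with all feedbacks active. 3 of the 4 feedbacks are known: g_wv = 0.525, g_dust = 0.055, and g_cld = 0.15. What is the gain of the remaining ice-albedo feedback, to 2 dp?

0.04

Amplification A = ΔT/ΔT₀ = 13.6/3.1 = 4.387.
Total gain g = 1 − 1/A = 1 − 1/4.387 = 0.7721.
Known gains sum to 0.525 + 0.055 + 0.15 = 0.73.
g_ice = 0.7721 − 0.73 = 0.04.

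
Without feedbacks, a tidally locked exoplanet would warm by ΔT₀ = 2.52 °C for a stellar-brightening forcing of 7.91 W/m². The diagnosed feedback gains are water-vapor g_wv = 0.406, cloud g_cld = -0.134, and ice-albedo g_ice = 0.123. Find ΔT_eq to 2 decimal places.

4.17 °C

Total gain g = 0.406 − 0.134 + 0.123 = 0.395.
Amplification A = 1/(1 − 0.395) = 1.653.
ΔT = 2.52 × 1.653 = 4.17 °C.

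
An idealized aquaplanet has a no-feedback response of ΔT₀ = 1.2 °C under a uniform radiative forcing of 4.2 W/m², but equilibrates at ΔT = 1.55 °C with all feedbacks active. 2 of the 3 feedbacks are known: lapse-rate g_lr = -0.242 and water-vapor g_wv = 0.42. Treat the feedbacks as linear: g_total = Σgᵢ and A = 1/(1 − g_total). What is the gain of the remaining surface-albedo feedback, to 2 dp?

Amplification A = ΔT/ΔT₀ = 1.55/1.2 = 1.292.
Total gain g = 1 − 1/A = 1 − 1/1.292 = 0.226.
Known gains sum to -0.242 + 0.42 = 0.178.
g_alb = 0.226 − 0.178 = 0.05.

0.05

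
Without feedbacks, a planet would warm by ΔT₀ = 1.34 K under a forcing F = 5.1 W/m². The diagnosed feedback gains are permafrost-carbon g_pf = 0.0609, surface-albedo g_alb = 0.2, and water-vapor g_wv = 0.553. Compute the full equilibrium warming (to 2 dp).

Total gain g = 0.0609 + 0.2 + 0.553 = 0.8139.
Amplification A = 1/(1 − 0.8139) = 5.373.
ΔT = 1.34 × 5.373 = 7.20 K.

7.20 K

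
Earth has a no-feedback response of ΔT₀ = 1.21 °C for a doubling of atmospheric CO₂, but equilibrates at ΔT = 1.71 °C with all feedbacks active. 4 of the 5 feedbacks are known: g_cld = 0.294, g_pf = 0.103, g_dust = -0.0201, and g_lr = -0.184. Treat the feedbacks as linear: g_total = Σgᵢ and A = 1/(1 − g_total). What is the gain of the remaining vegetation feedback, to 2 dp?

Amplification A = ΔT/ΔT₀ = 1.71/1.21 = 1.413.
Total gain g = 1 − 1/A = 1 − 1/1.413 = 0.2923.
Known gains sum to 0.294 + 0.103 − 0.0201 − 0.184 = 0.1929.
g_veg = 0.2923 − 0.1929 = 0.10.

0.10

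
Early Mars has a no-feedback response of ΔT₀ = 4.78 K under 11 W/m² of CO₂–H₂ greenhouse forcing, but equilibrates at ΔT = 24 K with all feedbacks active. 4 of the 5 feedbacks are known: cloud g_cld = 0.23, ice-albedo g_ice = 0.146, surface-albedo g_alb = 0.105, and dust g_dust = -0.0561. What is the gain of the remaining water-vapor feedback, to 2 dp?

Amplification A = ΔT/ΔT₀ = 24/4.78 = 5.021.
Total gain g = 1 − 1/A = 1 − 1/5.021 = 0.8008.
Known gains sum to 0.23 + 0.146 + 0.105 − 0.0561 = 0.4249.
g_wv = 0.8008 − 0.4249 = 0.38.

0.38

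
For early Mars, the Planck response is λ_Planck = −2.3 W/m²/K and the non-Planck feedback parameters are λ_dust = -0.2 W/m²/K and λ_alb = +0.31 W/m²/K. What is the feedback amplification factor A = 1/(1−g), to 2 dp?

Convert to gains: g_dust = -0.2/2.3 = -0.08696; g_alb = 0.31/2.3 = 0.1348.
Total gain g = 0.04784.
A = 1/(1 − 0.04784) = 1.05.

1.05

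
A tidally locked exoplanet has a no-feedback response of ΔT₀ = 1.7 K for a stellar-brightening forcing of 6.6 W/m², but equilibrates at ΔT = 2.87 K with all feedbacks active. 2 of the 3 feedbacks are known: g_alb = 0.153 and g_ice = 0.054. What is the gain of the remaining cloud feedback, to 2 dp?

0.20

Amplification A = ΔT/ΔT₀ = 2.87/1.7 = 1.688.
Total gain g = 1 − 1/A = 1 − 1/1.688 = 0.4076.
Known gains sum to 0.153 + 0.054 = 0.207.
g_cld = 0.4076 − 0.207 = 0.20.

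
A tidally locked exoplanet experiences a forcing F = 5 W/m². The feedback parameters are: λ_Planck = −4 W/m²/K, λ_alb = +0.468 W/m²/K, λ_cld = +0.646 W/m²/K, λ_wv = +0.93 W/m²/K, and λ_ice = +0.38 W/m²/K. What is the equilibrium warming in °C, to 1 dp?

Net feedback parameter λ = (−4) + (+0.468) + (+0.646) + (+0.93) + (+0.38) = -1.576 W/m²/K.
ΔT = −F/λ = −5/(-1.576) = 3.2 °C.

3.2 °C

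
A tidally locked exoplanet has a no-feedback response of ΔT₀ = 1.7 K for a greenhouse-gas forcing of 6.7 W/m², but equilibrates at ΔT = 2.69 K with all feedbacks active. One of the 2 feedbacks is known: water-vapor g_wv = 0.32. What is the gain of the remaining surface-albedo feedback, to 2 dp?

Amplification A = ΔT/ΔT₀ = 2.69/1.7 = 1.582.
Total gain g = 1 − 1/A = 1 − 1/1.582 = 0.3679.
The known gain is 0.32.
g_alb = 0.3679 − 0.32 = 0.05.

0.05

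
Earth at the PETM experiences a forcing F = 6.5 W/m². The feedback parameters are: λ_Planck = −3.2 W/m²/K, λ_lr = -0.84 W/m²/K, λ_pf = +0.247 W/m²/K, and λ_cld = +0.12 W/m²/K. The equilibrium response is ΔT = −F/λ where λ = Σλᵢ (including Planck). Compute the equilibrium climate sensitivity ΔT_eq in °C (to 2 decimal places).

1.77 °C

Net feedback parameter λ = (−3.2) + (-0.84) + (+0.247) + (+0.12) = -3.673 W/m²/K.
ΔT = −F/λ = −6.5/(-3.673) = 1.77 °C.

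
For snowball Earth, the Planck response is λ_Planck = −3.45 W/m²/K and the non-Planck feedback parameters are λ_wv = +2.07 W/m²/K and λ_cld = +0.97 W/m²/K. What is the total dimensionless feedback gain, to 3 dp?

Convert to gains: g_wv = 2.07/3.45 = 0.6; g_cld = 0.97/3.45 = 0.2812.
Total gain g = 0.8812.

0.881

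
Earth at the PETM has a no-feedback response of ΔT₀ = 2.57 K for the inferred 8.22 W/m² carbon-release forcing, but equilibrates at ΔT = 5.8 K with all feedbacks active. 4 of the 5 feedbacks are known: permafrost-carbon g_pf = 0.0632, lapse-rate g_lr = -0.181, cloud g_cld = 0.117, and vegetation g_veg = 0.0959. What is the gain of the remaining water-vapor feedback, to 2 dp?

0.46

Amplification A = ΔT/ΔT₀ = 5.8/2.57 = 2.257.
Total gain g = 1 − 1/A = 1 − 1/2.257 = 0.5569.
Known gains sum to 0.0632 − 0.181 + 0.117 + 0.0959 = 0.0951.
g_wv = 0.5569 − 0.0951 = 0.46.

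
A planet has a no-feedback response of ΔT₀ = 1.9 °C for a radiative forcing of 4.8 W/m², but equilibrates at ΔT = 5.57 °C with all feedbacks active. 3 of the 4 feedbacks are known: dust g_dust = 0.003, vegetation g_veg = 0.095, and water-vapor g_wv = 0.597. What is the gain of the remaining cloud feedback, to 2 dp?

Amplification A = ΔT/ΔT₀ = 5.57/1.9 = 2.932.
Total gain g = 1 − 1/A = 1 − 1/2.932 = 0.6589.
Known gains sum to 0.003 + 0.095 + 0.597 = 0.695.
g_cld = 0.6589 − 0.695 = -0.04.

-0.04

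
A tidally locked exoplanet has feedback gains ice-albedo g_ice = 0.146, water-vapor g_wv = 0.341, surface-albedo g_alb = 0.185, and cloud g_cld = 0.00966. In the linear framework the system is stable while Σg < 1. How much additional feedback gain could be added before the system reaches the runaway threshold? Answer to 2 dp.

Current total gain = 0.146 + 0.341 + 0.185 + 0.00966 = 0.68166.
Margin to runaway = 1 − 0.68166 = 0.32.

0.32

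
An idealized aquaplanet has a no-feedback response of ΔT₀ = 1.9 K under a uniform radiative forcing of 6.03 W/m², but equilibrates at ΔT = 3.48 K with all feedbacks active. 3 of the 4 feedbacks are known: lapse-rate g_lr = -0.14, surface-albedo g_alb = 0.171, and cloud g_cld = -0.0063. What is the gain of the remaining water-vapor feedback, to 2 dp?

Amplification A = ΔT/ΔT₀ = 3.48/1.9 = 1.832.
Total gain g = 1 − 1/A = 1 − 1/1.832 = 0.4541.
Known gains sum to -0.14 + 0.171 − 0.0063 = 0.0247.
g_wv = 0.4541 − 0.0247 = 0.43.

0.43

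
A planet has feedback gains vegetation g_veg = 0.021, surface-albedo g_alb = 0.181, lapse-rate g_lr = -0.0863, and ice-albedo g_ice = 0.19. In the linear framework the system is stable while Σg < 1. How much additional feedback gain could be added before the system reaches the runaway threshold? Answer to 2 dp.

Current total gain = 0.021 + 0.181 − 0.0863 + 0.19 = 0.3057.
Margin to runaway = 1 − 0.3057 = 0.69.

0.69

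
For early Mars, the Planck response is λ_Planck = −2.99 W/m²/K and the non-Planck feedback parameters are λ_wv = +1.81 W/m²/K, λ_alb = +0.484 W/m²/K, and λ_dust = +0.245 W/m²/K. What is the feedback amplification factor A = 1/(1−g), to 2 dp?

6.63

Convert to gains: g_wv = 1.81/2.99 = 0.6054; g_alb = 0.484/2.99 = 0.1619; g_dust = 0.245/2.99 = 0.08194.
Total gain g = 0.84924.
A = 1/(1 − 0.84924) = 6.63.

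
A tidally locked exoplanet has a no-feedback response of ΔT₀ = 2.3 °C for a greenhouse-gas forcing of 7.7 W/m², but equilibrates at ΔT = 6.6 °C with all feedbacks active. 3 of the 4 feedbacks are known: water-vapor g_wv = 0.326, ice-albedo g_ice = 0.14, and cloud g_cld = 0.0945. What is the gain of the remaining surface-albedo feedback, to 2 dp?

Amplification A = ΔT/ΔT₀ = 6.6/2.3 = 2.87.
Total gain g = 1 − 1/A = 1 − 1/2.87 = 0.6516.
Known gains sum to 0.326 + 0.14 + 0.0945 = 0.5605.
g_alb = 0.6516 − 0.5605 = 0.09.

0.09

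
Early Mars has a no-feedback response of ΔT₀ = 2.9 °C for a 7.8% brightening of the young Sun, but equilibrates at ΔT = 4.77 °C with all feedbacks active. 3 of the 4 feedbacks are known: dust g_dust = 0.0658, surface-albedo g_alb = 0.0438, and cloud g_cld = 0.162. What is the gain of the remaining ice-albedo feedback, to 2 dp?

0.12

Amplification A = ΔT/ΔT₀ = 4.77/2.9 = 1.645.
Total gain g = 1 − 1/A = 1 − 1/1.645 = 0.3921.
Known gains sum to 0.0658 + 0.0438 + 0.162 = 0.2716.
g_ice = 0.3921 − 0.2716 = 0.12.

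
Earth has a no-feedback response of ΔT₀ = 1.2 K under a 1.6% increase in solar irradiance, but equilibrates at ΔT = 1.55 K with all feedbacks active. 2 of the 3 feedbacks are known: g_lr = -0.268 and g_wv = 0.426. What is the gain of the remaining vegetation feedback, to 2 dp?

0.07

Amplification A = ΔT/ΔT₀ = 1.55/1.2 = 1.292.
Total gain g = 1 − 1/A = 1 − 1/1.292 = 0.226.
Known gains sum to -0.268 + 0.426 = 0.158.
g_veg = 0.226 − 0.158 = 0.07.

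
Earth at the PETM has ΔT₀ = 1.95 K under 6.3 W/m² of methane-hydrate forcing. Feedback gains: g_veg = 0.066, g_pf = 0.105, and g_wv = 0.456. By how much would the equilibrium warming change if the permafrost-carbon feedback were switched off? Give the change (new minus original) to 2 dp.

-1.15 K

Original: g = 0.627, ΔT = 1.95/(1−0.627) = 5.2279 K.
Without permafrost-carbon: g' = 0.522, ΔT' = 1.95/(1−0.522) = 4.0795 K.
Change = 4.0795 − 5.2279 = -1.15 K.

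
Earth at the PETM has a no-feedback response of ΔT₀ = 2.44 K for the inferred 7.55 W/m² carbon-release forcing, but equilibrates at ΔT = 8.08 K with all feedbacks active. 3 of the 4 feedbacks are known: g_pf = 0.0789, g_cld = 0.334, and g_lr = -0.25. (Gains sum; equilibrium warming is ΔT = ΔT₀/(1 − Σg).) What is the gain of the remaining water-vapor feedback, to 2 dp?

Amplification A = ΔT/ΔT₀ = 8.08/2.44 = 3.311.
Total gain g = 1 − 1/A = 1 − 1/3.311 = 0.698.
Known gains sum to 0.0789 + 0.334 − 0.25 = 0.1629.
g_wv = 0.698 − 0.1629 = 0.54.

0.54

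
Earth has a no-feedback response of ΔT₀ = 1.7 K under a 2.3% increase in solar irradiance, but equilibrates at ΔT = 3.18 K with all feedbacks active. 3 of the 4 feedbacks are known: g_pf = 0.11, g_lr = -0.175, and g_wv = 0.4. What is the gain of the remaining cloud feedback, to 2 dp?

0.13

Amplification A = ΔT/ΔT₀ = 3.18/1.7 = 1.871.
Total gain g = 1 − 1/A = 1 − 1/1.871 = 0.4655.
Known gains sum to 0.11 − 0.175 + 0.4 = 0.335.
g_cld = 0.4655 − 0.335 = 0.13.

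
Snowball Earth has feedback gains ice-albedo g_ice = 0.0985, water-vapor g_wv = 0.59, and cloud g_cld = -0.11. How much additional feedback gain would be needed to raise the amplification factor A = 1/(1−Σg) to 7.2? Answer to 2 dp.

Current total gain = 0.5785.
Target gain for A = 7.2: g* = 1 − 1/7.2 = 0.8611.
Additional gain needed = 0.8611 − 0.5785 = 0.28.

0.28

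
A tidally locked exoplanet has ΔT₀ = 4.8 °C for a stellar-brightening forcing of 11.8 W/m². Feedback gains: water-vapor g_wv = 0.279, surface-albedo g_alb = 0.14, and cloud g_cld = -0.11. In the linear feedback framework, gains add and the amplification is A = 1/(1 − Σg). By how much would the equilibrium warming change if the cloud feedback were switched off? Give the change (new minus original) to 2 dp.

1.32 °C

Original: g = 0.309, ΔT = 4.8/(1−0.309) = 6.9465 °C.
Without cloud: g' = 0.419, ΔT' = 4.8/(1−0.419) = 8.2616 °C.
Change = 8.2616 − 6.9465 = 1.32 °C.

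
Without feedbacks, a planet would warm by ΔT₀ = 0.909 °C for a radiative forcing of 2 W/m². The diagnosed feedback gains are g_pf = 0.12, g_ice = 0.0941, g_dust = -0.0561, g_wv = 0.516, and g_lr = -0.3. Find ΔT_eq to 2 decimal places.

1.45 °C

Total gain g = 0.12 + 0.0941 − 0.0561 + 0.516 − 0.3 = 0.374.
Amplification A = 1/(1 − 0.374) = 1.597.
ΔT = 0.909 × 1.597 = 1.45 °C.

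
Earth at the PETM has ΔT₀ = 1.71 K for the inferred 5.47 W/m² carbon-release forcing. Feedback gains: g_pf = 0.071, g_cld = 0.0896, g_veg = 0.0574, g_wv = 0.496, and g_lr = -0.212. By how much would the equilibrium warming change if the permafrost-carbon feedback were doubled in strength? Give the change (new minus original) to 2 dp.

0.57 K

Original: g = 0.502, ΔT = 1.71/(1−0.502) = 3.4337 K.
With doubled permafrost-carbon: g' = 0.573, ΔT' = 1.71/(1−0.573) = 4.0047 K.
Change = 4.0047 − 3.4337 = 0.57 K.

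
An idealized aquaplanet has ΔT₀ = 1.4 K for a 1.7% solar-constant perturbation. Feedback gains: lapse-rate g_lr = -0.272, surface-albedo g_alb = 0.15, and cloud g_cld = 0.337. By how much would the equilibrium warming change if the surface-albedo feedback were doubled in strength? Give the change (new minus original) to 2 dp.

0.42 K

Original: g = 0.215, ΔT = 1.4/(1−0.215) = 1.7834 K.
With doubled surface-albedo: g' = 0.365, ΔT' = 1.4/(1−0.365) = 2.2047 K.
Change = 2.2047 − 1.7834 = 0.42 K.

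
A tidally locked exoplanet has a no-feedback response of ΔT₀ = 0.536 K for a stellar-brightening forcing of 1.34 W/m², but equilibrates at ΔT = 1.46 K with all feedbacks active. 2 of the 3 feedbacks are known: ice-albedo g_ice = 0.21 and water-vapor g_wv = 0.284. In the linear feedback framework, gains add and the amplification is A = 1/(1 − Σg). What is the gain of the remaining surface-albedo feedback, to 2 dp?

Amplification A = ΔT/ΔT₀ = 1.46/0.536 = 2.724.
Total gain g = 1 − 1/A = 1 − 1/2.724 = 0.6329.
Known gains sum to 0.21 + 0.284 = 0.494.
g_alb = 0.6329 − 0.494 = 0.14.

0.14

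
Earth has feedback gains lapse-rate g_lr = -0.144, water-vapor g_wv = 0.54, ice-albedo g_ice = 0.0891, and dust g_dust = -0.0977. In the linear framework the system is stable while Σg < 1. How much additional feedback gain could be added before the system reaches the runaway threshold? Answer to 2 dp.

0.61

Current total gain = -0.144 + 0.54 + 0.0891 − 0.0977 = 0.3874.
Margin to runaway = 1 − 0.3874 = 0.61.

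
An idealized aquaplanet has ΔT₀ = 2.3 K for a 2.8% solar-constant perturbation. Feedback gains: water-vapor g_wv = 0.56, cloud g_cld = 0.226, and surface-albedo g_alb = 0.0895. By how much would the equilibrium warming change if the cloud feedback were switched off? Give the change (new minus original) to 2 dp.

-11.91 K

Original: g = 0.8755, ΔT = 2.3/(1−0.8755) = 18.4739 K.
Without cloud: g' = 0.6495, ΔT' = 2.3/(1−0.6495) = 6.5621 K.
Change = 6.5621 − 18.4739 = -11.91 K.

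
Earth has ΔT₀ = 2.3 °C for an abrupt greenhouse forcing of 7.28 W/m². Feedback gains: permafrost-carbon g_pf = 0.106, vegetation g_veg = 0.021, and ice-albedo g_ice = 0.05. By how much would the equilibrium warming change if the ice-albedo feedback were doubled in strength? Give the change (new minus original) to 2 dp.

Original: g = 0.177, ΔT = 2.3/(1−0.177) = 2.7947 °C.
With doubled ice-albedo: g' = 0.227, ΔT' = 2.3/(1−0.227) = 2.9754 °C.
Change = 2.9754 − 2.7947 = 0.18 °C.

0.18 °C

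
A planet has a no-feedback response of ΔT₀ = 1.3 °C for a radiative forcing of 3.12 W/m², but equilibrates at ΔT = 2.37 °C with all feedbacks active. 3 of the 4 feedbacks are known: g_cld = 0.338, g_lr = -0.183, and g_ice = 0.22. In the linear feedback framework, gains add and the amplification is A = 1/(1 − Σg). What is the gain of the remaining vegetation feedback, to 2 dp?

0.08

Amplification A = ΔT/ΔT₀ = 2.37/1.3 = 1.823.
Total gain g = 1 − 1/A = 1 − 1/1.823 = 0.4515.
Known gains sum to 0.338 − 0.183 + 0.22 = 0.375.
g_veg = 0.4515 − 0.375 = 0.08.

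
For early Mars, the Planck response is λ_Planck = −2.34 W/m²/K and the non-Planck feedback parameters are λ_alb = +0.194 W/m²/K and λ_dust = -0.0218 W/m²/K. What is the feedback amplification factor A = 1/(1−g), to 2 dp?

Convert to gains: g_alb = 0.194/2.34 = 0.08291; g_dust = -0.0218/2.34 = -0.009316.
Total gain g = 0.073594.
A = 1/(1 − 0.073594) = 1.08.

1.08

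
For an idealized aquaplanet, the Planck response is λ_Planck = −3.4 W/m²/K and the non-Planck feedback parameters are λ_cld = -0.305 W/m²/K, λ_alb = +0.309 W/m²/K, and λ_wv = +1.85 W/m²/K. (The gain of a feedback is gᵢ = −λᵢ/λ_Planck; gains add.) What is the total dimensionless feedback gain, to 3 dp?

0.545

Convert to gains: g_cld = -0.305/3.4 = -0.08971; g_alb = 0.309/3.4 = 0.09088; g_wv = 1.85/3.4 = 0.5441.
Total gain g = 0.54527.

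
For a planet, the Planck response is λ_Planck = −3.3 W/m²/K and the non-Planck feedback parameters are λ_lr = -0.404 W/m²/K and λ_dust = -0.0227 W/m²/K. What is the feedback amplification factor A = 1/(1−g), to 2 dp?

Convert to gains: g_lr = -0.404/3.3 = -0.1224; g_dust = -0.0227/3.3 = -0.006879.
Total gain g = -0.129279.
A = 1/(1 + 0.129279) = 0.89.

0.89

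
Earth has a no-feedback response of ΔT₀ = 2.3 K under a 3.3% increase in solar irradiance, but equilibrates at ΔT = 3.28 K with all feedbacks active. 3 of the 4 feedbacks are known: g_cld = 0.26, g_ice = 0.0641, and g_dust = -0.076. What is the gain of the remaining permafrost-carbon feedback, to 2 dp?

Amplification A = ΔT/ΔT₀ = 3.28/2.3 = 1.426.
Total gain g = 1 − 1/A = 1 − 1/1.426 = 0.2987.
Known gains sum to 0.26 + 0.0641 − 0.076 = 0.2481.
g_pf = 0.2987 − 0.2481 = 0.05.

0.05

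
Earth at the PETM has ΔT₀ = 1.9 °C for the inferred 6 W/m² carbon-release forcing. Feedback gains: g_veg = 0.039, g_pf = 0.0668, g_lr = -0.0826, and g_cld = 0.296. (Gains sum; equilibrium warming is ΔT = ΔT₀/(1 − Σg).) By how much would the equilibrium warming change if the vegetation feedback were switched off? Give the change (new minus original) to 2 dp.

-0.15 °C

Original: g = 0.3192, ΔT = 1.9/(1−0.3192) = 2.7908 °C.
Without vegetation: g' = 0.2802, ΔT' = 1.9/(1−0.2802) = 2.6396 °C.
Change = 2.6396 − 2.7908 = -0.15 °C.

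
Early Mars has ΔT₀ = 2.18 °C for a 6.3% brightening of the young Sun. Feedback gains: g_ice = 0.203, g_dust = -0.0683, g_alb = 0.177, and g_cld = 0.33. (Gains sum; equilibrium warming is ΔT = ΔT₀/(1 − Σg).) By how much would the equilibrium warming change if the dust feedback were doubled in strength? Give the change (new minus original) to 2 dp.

Original: g = 0.6417, ΔT = 2.18/(1−0.6417) = 6.0843 °C.
With doubled dust: g' = 0.5734, ΔT' = 2.18/(1−0.5734) = 5.1102 °C.
Change = 5.1102 − 6.0843 = -0.97 °C.

-0.97 °C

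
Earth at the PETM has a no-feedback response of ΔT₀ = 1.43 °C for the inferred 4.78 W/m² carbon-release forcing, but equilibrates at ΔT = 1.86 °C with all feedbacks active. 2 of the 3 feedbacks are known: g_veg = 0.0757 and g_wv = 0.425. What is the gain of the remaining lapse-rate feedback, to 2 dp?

-0.27

Amplification A = ΔT/ΔT₀ = 1.86/1.43 = 1.301.
Total gain g = 1 − 1/A = 1 − 1/1.301 = 0.2314.
Known gains sum to 0.0757 + 0.425 = 0.5007.
g_lr = 0.2314 − 0.5007 = -0.27.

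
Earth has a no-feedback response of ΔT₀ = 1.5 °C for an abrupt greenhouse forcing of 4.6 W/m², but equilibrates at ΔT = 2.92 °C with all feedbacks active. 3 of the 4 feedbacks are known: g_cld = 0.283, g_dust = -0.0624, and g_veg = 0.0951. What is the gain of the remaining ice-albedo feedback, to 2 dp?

Amplification A = ΔT/ΔT₀ = 2.92/1.5 = 1.947.
Total gain g = 1 − 1/A = 1 − 1/1.947 = 0.4864.
Known gains sum to 0.283 − 0.0624 + 0.0951 = 0.3157.
g_ice = 0.4864 − 0.3157 = 0.17.

0.17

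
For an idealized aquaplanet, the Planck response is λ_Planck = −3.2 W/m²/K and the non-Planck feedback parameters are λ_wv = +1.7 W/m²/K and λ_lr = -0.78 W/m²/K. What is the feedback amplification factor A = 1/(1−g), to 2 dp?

1.40

Convert to gains: g_wv = 1.7/3.2 = 0.5312; g_lr = -0.78/3.2 = -0.2437.
Total gain g = 0.2875.
A = 1/(1 − 0.2875) = 1.40.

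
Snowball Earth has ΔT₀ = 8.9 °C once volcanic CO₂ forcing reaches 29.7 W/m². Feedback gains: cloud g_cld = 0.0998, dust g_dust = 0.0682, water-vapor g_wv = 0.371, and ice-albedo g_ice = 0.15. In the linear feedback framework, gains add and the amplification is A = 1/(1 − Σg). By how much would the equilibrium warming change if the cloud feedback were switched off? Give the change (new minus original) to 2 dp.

Original: g = 0.689, ΔT = 8.9/(1−0.689) = 28.6174 °C.
Without cloud: g' = 0.5892, ΔT' = 8.9/(1−0.5892) = 21.6650 °C.
Change = 21.6650 − 28.6174 = -6.95 °C.

-6.95 °C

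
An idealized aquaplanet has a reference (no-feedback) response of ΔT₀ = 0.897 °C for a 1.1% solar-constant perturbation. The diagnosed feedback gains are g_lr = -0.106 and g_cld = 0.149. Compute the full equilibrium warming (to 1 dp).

0.9 °C

Total gain g = -0.106 + 0.149 = 0.043.
Amplification A = 1/(1 − 0.043) = 1.045.
ΔT = 0.897 × 1.045 = 0.9 °C.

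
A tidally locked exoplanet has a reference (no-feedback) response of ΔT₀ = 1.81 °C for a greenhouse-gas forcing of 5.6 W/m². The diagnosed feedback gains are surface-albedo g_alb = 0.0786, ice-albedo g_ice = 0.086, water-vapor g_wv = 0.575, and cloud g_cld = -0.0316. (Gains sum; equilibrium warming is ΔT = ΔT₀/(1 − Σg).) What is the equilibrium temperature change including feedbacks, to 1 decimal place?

Total gain g = 0.0786 + 0.086 + 0.575 − 0.0316 = 0.708.
Amplification A = 1/(1 − 0.708) = 3.425.
ΔT = 1.81 × 3.425 = 6.2 °C.

6.2 °C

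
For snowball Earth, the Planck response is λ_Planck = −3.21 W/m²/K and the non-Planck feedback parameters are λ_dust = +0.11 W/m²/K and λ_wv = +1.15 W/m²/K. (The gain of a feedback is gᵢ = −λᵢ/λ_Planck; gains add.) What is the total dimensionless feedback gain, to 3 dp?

Convert to gains: g_dust = 0.11/3.21 = 0.03427; g_wv = 1.15/3.21 = 0.3583.
Total gain g = 0.39257.

0.393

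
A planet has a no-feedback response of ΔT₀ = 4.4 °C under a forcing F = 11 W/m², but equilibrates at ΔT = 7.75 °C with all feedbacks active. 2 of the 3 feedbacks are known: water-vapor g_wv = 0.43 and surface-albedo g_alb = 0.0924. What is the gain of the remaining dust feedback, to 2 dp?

Amplification A = ΔT/ΔT₀ = 7.75/4.4 = 1.761.
Total gain g = 1 − 1/A = 1 − 1/1.761 = 0.4321.
Known gains sum to 0.43 + 0.0924 = 0.5224.
g_dust = 0.4321 − 0.5224 = -0.09.

-0.09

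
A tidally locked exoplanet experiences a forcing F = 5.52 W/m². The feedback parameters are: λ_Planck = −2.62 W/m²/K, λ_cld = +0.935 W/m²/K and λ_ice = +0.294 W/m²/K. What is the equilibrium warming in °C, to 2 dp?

3.97 °C

Net feedback parameter λ = (−2.62) + (+0.935) + (+0.294) = -1.391 W/m²/K.
ΔT = −F/λ = −5.52/(-1.391) = 3.97 °C.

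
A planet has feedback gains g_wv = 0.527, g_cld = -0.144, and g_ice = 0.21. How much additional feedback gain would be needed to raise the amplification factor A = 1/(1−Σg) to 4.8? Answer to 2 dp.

0.20

Current total gain = 0.593.
Target gain for A = 4.8: g* = 1 − 1/4.8 = 0.7917.
Additional gain needed = 0.7917 − 0.593 = 0.20.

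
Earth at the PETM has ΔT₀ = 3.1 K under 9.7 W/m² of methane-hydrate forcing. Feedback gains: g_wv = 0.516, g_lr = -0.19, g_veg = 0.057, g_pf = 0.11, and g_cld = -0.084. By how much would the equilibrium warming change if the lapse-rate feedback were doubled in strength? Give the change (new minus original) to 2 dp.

Original: g = 0.409, ΔT = 3.1/(1−0.409) = 5.2453 K.
With doubled lapse-rate: g' = 0.219, ΔT' = 3.1/(1−0.219) = 3.9693 K.
Change = 3.9693 − 5.2453 = -1.28 K.

-1.28 K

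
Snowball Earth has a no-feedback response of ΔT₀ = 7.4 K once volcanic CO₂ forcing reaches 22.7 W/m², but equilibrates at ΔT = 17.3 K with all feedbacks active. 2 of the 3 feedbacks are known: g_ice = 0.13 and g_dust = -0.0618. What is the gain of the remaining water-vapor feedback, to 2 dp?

Amplification A = ΔT/ΔT₀ = 17.3/7.4 = 2.338.
Total gain g = 1 − 1/A = 1 − 1/2.338 = 0.5723.
Known gains sum to 0.13 − 0.0618 = 0.0682.
g_wv = 0.5723 − 0.0682 = 0.50.

0.50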